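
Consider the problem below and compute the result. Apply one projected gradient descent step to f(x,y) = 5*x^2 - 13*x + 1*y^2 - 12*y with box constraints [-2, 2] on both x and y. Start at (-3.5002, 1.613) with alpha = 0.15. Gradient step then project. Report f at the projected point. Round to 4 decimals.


Step 1: Compute gradient at (-3.5002, 1.613).
grad_x = 2*5*-3.5002 - 13 = -48.002
grad_y = 2*1*1.613 - 12 = -8.774
Step 2: Gradient step.
x_raw = -3.5002 - 0.15*-48.002 = 3.7001
y_raw = 1.613 - 0.15*-8.774 = 2.9291
Step 3: Project onto [-2, 2].
x_proj = clip(3.7001) = 2.0
y_proj = clip(2.9291) = 2.0
Step 4: Evaluate f.
f(2.0, 2.0) = -26.0


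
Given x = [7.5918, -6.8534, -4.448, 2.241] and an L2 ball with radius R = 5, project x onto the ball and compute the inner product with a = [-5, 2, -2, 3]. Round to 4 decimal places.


Step 1: Compute ||x|| (intermediates to 6 decimals).
||x|| = sqrt(7.5918^2 + (-6.8534)^2 + (-4.448)^2 + 2.241^2) = 11.375909
Step 2: Project.
Since ||x|| > R, scale = R/||x|| = 5/11.375909 = 0.439525, proj(x) = scale * x
proj(x) = [3.336786, -3.012241, -1.955007, 0.984976]
Step 3: Dot product.
a^T * proj(x) = -5*3.336786 + 2*(-3.012241) - 2*(-1.955007) + 3*0.984976 = -15.8435


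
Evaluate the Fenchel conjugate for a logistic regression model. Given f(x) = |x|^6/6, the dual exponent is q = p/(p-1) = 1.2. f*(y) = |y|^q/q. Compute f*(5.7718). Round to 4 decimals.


The conjugate exponent q satisfies 1/p + 1/q = 1.
p = 6, so q = 6/(6 - 1) = 1.2
|y|^q = 5.7718^1.2 = 8.1955
f*(5.7718) = 8.1955 / 1.2 = 6.8296


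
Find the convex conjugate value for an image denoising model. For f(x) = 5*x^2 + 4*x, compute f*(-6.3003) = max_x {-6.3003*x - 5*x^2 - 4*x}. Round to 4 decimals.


f*(y) = sup_x {y*x - a*x^2 - b*x} = sup_x {(y-b)*x - a*x^2}
FOC: (y - b) - 2a*x = 0 => x* = (y - b)/(2a)
x* = (-6.3003 - 4)/(2*5) = -1.03
f*(-6.3003) = (y-b)^2/(4a) = (-6.3003 - 4)^2/(4*5)
= 106.0962/20 = 5.3048


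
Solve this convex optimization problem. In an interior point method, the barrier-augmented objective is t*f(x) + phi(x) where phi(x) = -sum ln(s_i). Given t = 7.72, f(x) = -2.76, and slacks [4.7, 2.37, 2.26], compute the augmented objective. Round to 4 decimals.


Step 1: Compute log-barrier.
ln values: [1.5476, 0.8629, 0.8154]
phi = -(1.5476 + 0.8629 + 0.8154) = -3.2258
Step 2: Compute augmented objective.
t*f(x) = 7.72*-2.76 = -21.3072
Total = -21.3072 - 3.2258 = -24.533


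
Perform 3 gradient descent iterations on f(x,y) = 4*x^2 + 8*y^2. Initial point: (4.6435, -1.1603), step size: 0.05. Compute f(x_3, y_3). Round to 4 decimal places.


Gradient descent on f(x,y) = 4*x^2 + 8*y^2.
Starting point: (4.6435, -1.1603), alpha = 0.05
Step 1: grad_x = 2*4*4.6435 = 37.148, grad_y = 2*8*-1.1603 = -18.5648
  x_1 = 4.6435 - 0.05*37.148 = 2.7861
  y_1 = -1.1603 - 0.05*-18.5648 = -0.2321
Step 2: grad_x = 2*4*2.7861 = 22.2888, grad_y = 2*8*-0.2321 = -3.713
  x_2 = 2.7861 - 0.05*22.2888 = 1.6717
  y_2 = -0.2321 - 0.05*-3.713 = -0.0464
Step 3: grad_x = 2*4*1.6717 = 13.3733, grad_y = 2*8*-0.0464 = -0.7426
  x_3 = 1.6717 - 0.05*13.3733 = 1.003
  y_3 = -0.0464 - 0.05*-0.7426 = -0.0093
f(1.003, -0.0093) = 4*1.003^2 + 8*(-0.0093)^2 = 4.0247


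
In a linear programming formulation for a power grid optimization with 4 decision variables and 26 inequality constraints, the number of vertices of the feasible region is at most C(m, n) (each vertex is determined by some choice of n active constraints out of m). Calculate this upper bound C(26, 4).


Each vertex corresponds to some choice of n active constraints out of m, so the number of vertices is at most C(m, n) = m! / (n!(m-n)!).
m = 26, n = 4
Numerator: 26 * 25 * 24 * 23
Denominator: 4! = 24
C(26, 4) = 14950


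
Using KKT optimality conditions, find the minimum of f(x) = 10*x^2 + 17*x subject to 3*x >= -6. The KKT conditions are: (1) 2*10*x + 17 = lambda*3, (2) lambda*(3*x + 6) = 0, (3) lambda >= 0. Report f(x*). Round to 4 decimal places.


Step 1: Try lambda = 0 (constraint inactive).
Stationarity: 2*10*x + 17 = 0
x* = -17/(2*10) = -0.85
Check constraint: 3*-0.85 = -2.55 >= -6 -- satisfied.
Step 2: Compute optimal value.
f(x*) = 10*(-0.85)^2 + 17*(-0.85) = -7.225


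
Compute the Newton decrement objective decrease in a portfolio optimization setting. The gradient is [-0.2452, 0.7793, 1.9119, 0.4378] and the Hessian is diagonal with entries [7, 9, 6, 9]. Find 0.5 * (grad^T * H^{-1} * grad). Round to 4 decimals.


Step 1: H is diagonal, so H^(-1) * g = [-0.035, 0.0866, 0.3187, 0.0486].
Step 2: g^T H^(-1) g = sum_i g_i^2 / H_ii
  = (-0.2452)^2/7 + (0.7793)^2/9 + (1.9119)^2/6 + (0.4378)^2/9
  = 0.0086 + 0.0675 + 0.6092 + 0.0213 = 0.7066
Step 3: Objective decrease = 0.5 * g^T H^(-1) g = 0.3533


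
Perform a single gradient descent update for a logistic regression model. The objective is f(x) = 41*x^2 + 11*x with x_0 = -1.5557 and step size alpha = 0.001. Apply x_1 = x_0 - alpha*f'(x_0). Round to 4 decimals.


We compute the gradient at x_0 and apply the update.
f'(x) = 82*x + 11
f'(-1.5557) = 82*-1.5557 + 11 = -116.5674
x_1 = -1.5557 - 0.001*-116.5674 = -1.4391


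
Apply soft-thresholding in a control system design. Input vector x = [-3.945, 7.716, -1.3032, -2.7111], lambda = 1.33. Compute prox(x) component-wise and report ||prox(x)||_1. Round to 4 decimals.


Soft-thresholding with lambda = 1.33:
prox(-3.945) = sign(-3.945)*max(|-3.945| - 1.33, 0) = -2.615
prox(7.716) = sign(7.716)*max(|7.716| - 1.33, 0) = 6.386
prox(-1.3032) = sign(-1.3032)*max(|-1.3032| - 1.33, 0) = 0.0
prox(-2.7111) = sign(-2.7111)*max(|-2.7111| - 1.33, 0) = -1.3811
prox(x) = [-2.615, 6.386, 0.0, -1.3811]
||prox(x)||_1 = 2.615 + 6.386 + 0.0 + 1.3811 = 10.3821


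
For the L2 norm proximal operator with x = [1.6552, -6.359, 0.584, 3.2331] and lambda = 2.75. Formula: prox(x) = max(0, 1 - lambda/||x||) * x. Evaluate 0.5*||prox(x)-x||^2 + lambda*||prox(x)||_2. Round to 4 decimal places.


Step 1: Compute ||x||.
||x|| = 7.3465
Step 2: Compute scaling factor.
scale = max(0, 1 - 2.75/7.3465) = 0.6257
Step 3: prox(x) = [1.0356, -3.9786, 0.3654, 2.0229]
||prox(x)|| = 4.5965
Step 4: Proximal objective.
0.5*||prox-x||^2 = 3.7813
lambda*||prox|| = 12.6404
Total = 16.4215


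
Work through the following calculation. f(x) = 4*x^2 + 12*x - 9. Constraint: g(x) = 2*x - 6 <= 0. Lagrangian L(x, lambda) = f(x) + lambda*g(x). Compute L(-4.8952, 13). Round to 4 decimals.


Step 1: Evaluate f(x).
f(-4.8952) = 4*(-4.8952)^2 + 12*(-4.8952) - 9 = 28.1095
Step 2: Evaluate g(x).
g(-4.8952) = 2*-4.8952 - 6 = -15.7904
Step 3: Compute Lagrangian.
L = 28.1095 + 13*-15.7904 = -177.1657


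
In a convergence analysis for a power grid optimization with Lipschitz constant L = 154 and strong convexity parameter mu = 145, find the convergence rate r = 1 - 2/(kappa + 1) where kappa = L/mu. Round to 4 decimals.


Step 1: Compute the condition number.
kappa = L/mu = 154/145 = 1.0621
Step 2: Compute the convergence rate.
r = 1 - 2/(kappa + 1) = 1 - 2*mu/(L + mu) = (L - mu)/(L + mu) = 9/299 = 0.0301


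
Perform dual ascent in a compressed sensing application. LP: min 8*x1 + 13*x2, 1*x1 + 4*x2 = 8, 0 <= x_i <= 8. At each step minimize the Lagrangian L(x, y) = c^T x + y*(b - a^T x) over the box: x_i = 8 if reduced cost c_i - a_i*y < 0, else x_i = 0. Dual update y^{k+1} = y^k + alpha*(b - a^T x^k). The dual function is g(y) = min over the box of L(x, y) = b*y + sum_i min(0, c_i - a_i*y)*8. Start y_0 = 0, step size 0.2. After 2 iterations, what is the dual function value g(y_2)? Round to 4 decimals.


Dual ascent for LP: min 8*x1 + 13*x2, 1*x1 + 4*x2 = 8, 0 <= x_i <= 8
Step 1: y^k = 0.0, reduced costs: (8.0, 13.0)
  x^k = (0.0, 0.0), subgradient = b - a^T x = 8.0
  y^{k+1} = 0.0 + 0.2*8.0 = 1.6
Step 2: y^k = 1.6, reduced costs: (6.4, 6.6)
  x^k = (0.0, 0.0), subgradient = b - a^T x = 8.0
  y^{k+1} = 1.6 + 0.2*8.0 = 3.2
Dual objective at y_2 = 3.2: reduced costs (4.8, 0.2), box minimizer x = (0.0, 0.0)
g(y_2) = b*y + (c1 - a1*y)*x1 + (c2 - a2*y)*x2 = 8*3.2 + 4.8*0.0 + 0.2*0.0 = 25.6 + 0.0 + 0.0 = 25.6


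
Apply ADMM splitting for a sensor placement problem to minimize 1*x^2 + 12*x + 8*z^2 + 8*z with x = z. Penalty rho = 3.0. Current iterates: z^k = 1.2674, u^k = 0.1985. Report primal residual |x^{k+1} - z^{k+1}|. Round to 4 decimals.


ADMM iteration with rho = 3.0, z^k = 1.2674, u^k = 0.1985
Step 1: x-update.
Minimize 1*x^2 + 12*x + (3.0/2)*(x - 1.2674 + 0.1985)^2
FOC: (2*1 + 3.0)*x = -12 + 3.0*(1.2674 - 0.1985)
x^{k+1} = -1.7587
Step 2: z-update.
Minimize 8*z^2 + 8*z + (3.0/2)*(-1.7587 - z + 0.1985)^2
FOC: (2*8 + 3.0)*z = -8 + 3.0*(-1.7587 + 0.1985)
z^{k+1} = -0.6674
Step 3: u-update.
u^{k+1} = 0.1985 - 1.7587 + 0.6674 = -0.8928
Step 4: Primal residual = |-1.7587 + 0.6674| = 1.0913


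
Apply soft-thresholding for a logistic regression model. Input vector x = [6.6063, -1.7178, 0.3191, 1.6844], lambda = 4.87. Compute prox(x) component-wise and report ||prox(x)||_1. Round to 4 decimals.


Soft-thresholding with lambda = 4.87:
prox(6.6063) = sign(6.6063)*max(|6.6063| - 4.87, 0) = 1.7363
prox(-1.7178) = sign(-1.7178)*max(|-1.7178| - 4.87, 0) = 0.0
prox(0.3191) = sign(0.3191)*max(|0.3191| - 4.87, 0) = 0.0
prox(1.6844) = sign(1.6844)*max(|1.6844| - 4.87, 0) = 0.0
prox(x) = [1.7363, 0.0, 0.0, 0.0]
||prox(x)||_1 = 1.7363 + 0.0 + 0.0 + 0.0 = 1.7363


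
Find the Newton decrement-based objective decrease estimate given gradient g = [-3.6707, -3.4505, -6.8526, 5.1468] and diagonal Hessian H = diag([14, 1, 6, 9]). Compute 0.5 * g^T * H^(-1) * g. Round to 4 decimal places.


Step 1: H is diagonal, so H^(-1) * g = [-0.2622, -3.4505, -1.1421, 0.5719].
Step 2: g^T H^(-1) g = sum_i g_i^2 / H_ii
  = (-3.6707)^2/14 + (-3.4505)^2/1 + (-6.8526)^2/6 + (5.1468)^2/9
  = 0.9624 + 11.906 + 7.8264 + 2.9433 = 23.638
Step 3: Objective decrease = 0.5 * g^T H^(-1) g = 11.819


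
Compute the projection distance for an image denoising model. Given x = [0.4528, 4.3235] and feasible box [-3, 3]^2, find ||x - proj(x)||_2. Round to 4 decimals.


Project each component onto [-3, 3].
clip(0.4528) = 0.4528, clip(4.3235) = 3.0
Projection = [0.4528, 3.0]
Squared diffs: [0.0, 1.7517]
Distance = sqrt(1.7517) = 1.3235


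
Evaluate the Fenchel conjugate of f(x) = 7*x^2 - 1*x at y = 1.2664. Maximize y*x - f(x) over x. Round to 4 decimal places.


f*(y) = sup_x {y*x - a*x^2 - b*x} = sup_x {(y-b)*x - a*x^2}
FOC: (y - b) - 2a*x = 0 => x* = (y - b)/(2a)
x* = (1.2664 + 1)/(2*7) = 0.1619
f*(1.2664) = (y-b)^2/(4a) = (1.2664 + 1)^2/(4*7)
= 5.1366/28 = 0.1834


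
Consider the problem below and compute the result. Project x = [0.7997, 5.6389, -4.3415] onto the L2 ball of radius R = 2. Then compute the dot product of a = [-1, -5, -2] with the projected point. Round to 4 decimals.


Step 1: Compute ||x|| (intermediates to 6 decimals).
||x|| = sqrt(0.7997^2 + 5.6389^2 + (-4.3415)^2) = 7.161378
Step 2: Project.
Since ||x|| > R, scale = R/||x|| = 2/7.161378 = 0.279276, proj(x) = scale * x
proj(x) = [0.223337, 1.574809, -1.212477]
Step 3: Dot product.
a^T * proj(x) = -1*0.223337 - 5*1.574809 - 2*(-1.212477) = -5.6724


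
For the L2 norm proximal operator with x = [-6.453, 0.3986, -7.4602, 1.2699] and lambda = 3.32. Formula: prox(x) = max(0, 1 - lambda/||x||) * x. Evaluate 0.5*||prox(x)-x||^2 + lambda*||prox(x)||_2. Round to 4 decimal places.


Step 1: Compute ||x||.
||x|| = 9.9533
Step 2: Compute scaling factor.
scale = max(0, 1 - 3.32/9.9533) = 0.6664
Step 3: prox(x) = [-4.3005, 0.2656, -4.9718, 0.8463]
||prox(x)|| = 6.6333
Step 4: Proximal objective.
0.5*||prox-x||^2 = 5.5112
lambda*||prox|| = 22.0226
Total = 27.5336


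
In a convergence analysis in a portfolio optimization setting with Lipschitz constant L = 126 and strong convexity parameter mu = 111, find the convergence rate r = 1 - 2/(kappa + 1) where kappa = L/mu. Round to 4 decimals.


Step 1: Compute the condition number.
kappa = L/mu = 126/111 = 1.1351
Step 2: Compute the convergence rate.
r = 1 - 2/(kappa + 1) = 1 - 2*mu/(L + mu) = (L - mu)/(L + mu) = 15/237 = 0.0633


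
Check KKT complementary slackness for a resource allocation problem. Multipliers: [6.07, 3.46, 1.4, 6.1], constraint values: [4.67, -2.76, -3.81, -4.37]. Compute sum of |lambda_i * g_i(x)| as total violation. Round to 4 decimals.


KKT complementary slackness check:
lambda_1 * g_1 = 6.07 * 4.67 = 28.3469
lambda_2 * g_2 = 3.46 * -2.76 = -9.5496
lambda_3 * g_3 = 1.4 * -3.81 = -5.334
lambda_4 * g_4 = 6.1 * -4.37 = -26.657
Total violation = 28.3469 + 9.5496 + 5.334 + 26.657 = 69.8875


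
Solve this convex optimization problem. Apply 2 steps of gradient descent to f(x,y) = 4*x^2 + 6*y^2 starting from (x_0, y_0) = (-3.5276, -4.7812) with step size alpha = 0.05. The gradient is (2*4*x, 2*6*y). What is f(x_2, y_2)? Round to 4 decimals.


Gradient descent on f(x,y) = 4*x^2 + 6*y^2.
Starting point: (-3.5276, -4.7812), alpha = 0.05
Step 1: grad_x = 2*4*-3.5276 = -28.2208, grad_y = 2*6*-4.7812 = -57.3744
  x_1 = -3.5276 - 0.05*-28.2208 = -2.1166
  y_1 = -4.7812 - 0.05*-57.3744 = -1.9125
Step 2: grad_x = 2*4*-2.1166 = -16.9325, grad_y = 2*6*-1.9125 = -22.9498
  x_2 = -2.1166 - 0.05*-16.9325 = -1.2699
  y_2 = -1.9125 - 0.05*-22.9498 = -0.765
f(-1.2699, -0.765) = 4*(-1.2699)^2 + 6*(-0.765)^2 = 9.9622


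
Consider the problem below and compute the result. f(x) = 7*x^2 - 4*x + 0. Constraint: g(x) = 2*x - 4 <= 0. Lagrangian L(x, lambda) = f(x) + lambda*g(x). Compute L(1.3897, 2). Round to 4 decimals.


Step 1: Evaluate f(x).
f(1.3897) = 7*1.3897^2 - 4*1.3897 + 0 = 7.9601
Step 2: Evaluate g(x).
g(1.3897) = 2*1.3897 - 4 = -1.2206
Step 3: Compute Lagrangian.
L = 7.9601 + 2*-1.2206 = 5.5189


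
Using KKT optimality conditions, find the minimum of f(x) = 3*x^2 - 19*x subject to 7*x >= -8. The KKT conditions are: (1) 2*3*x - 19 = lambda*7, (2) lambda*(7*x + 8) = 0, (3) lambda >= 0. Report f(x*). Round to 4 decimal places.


Step 1: Try lambda = 0 (constraint inactive).
Stationarity: 2*3*x - 19 = 0
x* = 19/(2*3) = 19/6 = 3.1667 (rounded; the exact value 19/6 is used below)
Check constraint: 7*3.1667 = 22.1669 >= -8 -- satisfied.
Step 2: Compute optimal value.
f(x*) = 3*(19/6)^2 - 19*(19/6) = -30.0833


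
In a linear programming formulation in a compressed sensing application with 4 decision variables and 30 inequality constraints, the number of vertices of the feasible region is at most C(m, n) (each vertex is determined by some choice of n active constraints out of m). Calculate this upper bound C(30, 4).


Each vertex corresponds to some choice of n active constraints out of m, so the number of vertices is at most C(m, n) = m! / (n!(m-n)!).
m = 30, n = 4
Numerator: 30 * 29 * 28 * 27
Denominator: 4! = 24
C(30, 4) = 27405


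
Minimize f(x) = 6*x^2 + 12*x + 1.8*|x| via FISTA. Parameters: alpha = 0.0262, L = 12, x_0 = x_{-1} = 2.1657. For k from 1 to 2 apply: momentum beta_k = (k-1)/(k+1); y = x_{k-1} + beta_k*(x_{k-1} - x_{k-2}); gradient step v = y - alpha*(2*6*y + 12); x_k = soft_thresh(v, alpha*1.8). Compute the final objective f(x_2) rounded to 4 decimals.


FISTA on f(x) = 6*x^2 + 12*x + 1.8*|x|
L = 12, alpha = 0.0262
Iteration 1: beta = 0.0, y = 2.1657 + 0.0*(2.1657 - 2.1657) = 2.1657
  grad(y) = 37.9884, v = y - alpha*grad = 1.1704
  prox(v) = soft_thresh(1.1704, 0.0472) = 1.1232
Iteration 2: beta = 0.3333, y = 1.1232 + 0.3333*(1.1232 - 2.1657) = 0.7758
  grad(y) = 21.3091, v = y - alpha*grad = 0.2175
  prox(v) = soft_thresh(0.2175, 0.0472) = 0.1703
f(x_2) = 6*0.1703^2 + 12*0.1703 + 1.8*|0.1703| = 2.5242


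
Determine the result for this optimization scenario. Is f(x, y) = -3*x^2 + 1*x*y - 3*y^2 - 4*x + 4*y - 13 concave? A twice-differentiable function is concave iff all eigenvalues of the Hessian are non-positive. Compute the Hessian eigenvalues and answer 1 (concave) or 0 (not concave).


The Hessian of f(x,y) = -3*x^2 + 1*x*y - 3*y^2 - 4*x + 4*y - 13 is:
H = [[-6, 1], [1, -6]]
Trace = -6 - 6 = -12
Determinant = -6*-6 - (1)^2 = 35
Discriminant = (-12)^2 - 4*35 = 4.0
Eigenvalues: lambda_1 = -7.0, lambda_2 = -5.0
The function is concave.

1


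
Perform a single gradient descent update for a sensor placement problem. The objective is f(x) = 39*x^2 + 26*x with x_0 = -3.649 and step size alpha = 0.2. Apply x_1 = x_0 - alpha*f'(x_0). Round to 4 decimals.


We compute the gradient at x_0 and apply the update.
f'(x) = 78*x + 26
f'(-3.649) = 78*-3.649 + 26 = -258.622
x_1 = -3.649 - 0.2*-258.622 = 48.0754


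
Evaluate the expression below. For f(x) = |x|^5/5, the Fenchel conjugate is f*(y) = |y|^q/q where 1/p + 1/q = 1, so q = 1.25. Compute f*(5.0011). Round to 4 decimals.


The conjugate exponent q satisfies 1/p + 1/q = 1.
p = 5, so q = 5/(5 - 1) = 1.25
|y|^q = 5.0011^1.25 = 7.4788
f*(5.0011) = 7.4788 / 1.25 = 5.983


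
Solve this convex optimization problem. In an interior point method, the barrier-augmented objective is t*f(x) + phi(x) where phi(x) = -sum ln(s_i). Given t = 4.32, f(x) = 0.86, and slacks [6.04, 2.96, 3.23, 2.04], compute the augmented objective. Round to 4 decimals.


Step 1: Compute log-barrier.
ln values: [1.7984, 1.0852, 1.1725, 0.7129]
phi = -(1.7984 + 1.0852 + 1.1725 + 0.7129) = -4.769
Step 2: Compute augmented objective.
t*f(x) = 4.32*0.86 = 3.7152
Total = 3.7152 - 4.769 = -1.0538


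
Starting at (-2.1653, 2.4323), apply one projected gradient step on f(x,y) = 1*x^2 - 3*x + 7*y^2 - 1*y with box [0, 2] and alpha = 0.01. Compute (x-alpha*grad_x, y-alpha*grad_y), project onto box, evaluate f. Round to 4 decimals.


Step 1: Compute gradient at (-2.1653, 2.4323).
grad_x = 2*1*-2.1653 - 3 = -7.3306
grad_y = 2*7*2.4323 - 1 = 33.0522
Step 2: Gradient step.
x_raw = -2.1653 - 0.01*-7.3306 = -2.092
y_raw = 2.4323 - 0.01*33.0522 = 2.1018
Step 3: Project onto [0, 2].
x_proj = clip(-2.092) = 0.0
y_proj = clip(2.1018) = 2.0
Step 4: Evaluate f.
f(0.0, 2.0) = 26.0


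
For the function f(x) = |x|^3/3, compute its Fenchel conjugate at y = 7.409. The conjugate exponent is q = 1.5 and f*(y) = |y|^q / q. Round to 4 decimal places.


The conjugate exponent q satisfies 1/p + 1/q = 1.
p = 3, so q = 3/(3 - 1) = 1.5
|y|^q = 7.409^1.5 = 20.1669
f*(7.409) = 20.1669 / 1.5 = 13.4446


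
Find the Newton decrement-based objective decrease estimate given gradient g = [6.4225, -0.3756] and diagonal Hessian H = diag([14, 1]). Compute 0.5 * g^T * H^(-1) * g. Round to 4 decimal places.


Step 1: H is diagonal, so H^(-1) * g = [0.4588, -0.3756].
Step 2: g^T H^(-1) g = sum_i g_i^2 / H_ii
  = (6.4225)^2/14 + (-0.3756)^2/1
  = 2.9463 + 0.1411 = 3.0874
Step 3: Objective decrease = 0.5 * g^T H^(-1) g = 1.5437


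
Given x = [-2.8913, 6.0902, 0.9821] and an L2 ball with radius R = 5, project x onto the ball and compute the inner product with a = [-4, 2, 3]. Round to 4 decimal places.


Step 1: Compute ||x|| (intermediates to 6 decimals).
||x|| = sqrt((-2.8913)^2 + 6.0902^2 + 0.9821^2) = 6.812831
Step 2: Project.
Since ||x|| > R, scale = R/||x|| = 5/6.812831 = 0.733909, proj(x) = scale * x
proj(x) = [-2.121951, 4.469653, 0.720772]
Step 3: Dot product.
a^T * proj(x) = -4*(-2.121951) + 2*4.469653 + 3*0.720772 = 19.5894


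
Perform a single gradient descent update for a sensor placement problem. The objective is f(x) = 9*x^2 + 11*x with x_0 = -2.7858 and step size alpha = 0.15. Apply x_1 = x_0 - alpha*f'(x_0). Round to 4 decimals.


We compute the gradient at x_0 and apply the update.
f'(x) = 18*x + 11
f'(-2.7858) = 18*-2.7858 + 11 = -39.1444
x_1 = -2.7858 - 0.15*-39.1444 = 3.0859


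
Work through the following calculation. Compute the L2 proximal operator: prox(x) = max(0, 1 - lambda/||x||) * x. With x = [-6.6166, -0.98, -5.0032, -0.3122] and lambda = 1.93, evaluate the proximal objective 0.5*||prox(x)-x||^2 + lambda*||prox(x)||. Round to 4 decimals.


Step 1: Compute ||x||.
||x|| = 8.3588
Step 2: Compute scaling factor.
scale = max(0, 1 - 1.93/8.3588) = 0.7691
Step 3: prox(x) = [-5.0889, -0.7537, -3.848, -0.2401]
||prox(x)|| = 6.4288
Step 4: Proximal objective.
0.5*||prox-x||^2 = 1.8625
lambda*||prox|| = 12.4076
Total = 14.27


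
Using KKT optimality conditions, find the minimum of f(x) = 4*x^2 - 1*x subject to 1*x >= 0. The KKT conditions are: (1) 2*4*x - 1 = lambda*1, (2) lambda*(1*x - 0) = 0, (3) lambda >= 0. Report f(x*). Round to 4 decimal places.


Step 1: Try lambda = 0 (constraint inactive).
Stationarity: 2*4*x - 1 = 0
x* = 1/(2*4) = 0.125
Check constraint: 1*0.125 = 0.125 >= 0 -- satisfied.
Step 2: Compute optimal value.
f(x*) = 4*0.125^2 - 1*0.125 = -0.0625


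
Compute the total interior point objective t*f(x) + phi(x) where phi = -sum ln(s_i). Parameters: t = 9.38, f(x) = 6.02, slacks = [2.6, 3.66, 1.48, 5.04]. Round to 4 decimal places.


Step 1: Compute log-barrier.
ln values: [0.9555, 1.2975, 0.392, 1.6174]
phi = -(0.9555 + 1.2975 + 0.392 + 1.6174) = -4.2624
Step 2: Compute augmented objective.
t*f(x) = 9.38*6.02 = 56.4676
Total = 56.4676 - 4.2624 = 52.2052


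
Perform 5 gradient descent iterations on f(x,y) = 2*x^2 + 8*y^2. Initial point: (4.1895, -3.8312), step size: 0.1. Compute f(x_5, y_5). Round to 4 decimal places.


Gradient descent on f(x,y) = 2*x^2 + 8*y^2.
Starting point: (4.1895, -3.8312), alpha = 0.1
Step 1: grad_x = 2*2*4.1895 = 16.758, grad_y = 2*8*-3.8312 = -61.2992
  x_1 = 4.1895 - 0.1*16.758 = 2.5137
  y_1 = -3.8312 - 0.1*-61.2992 = 2.2987
Step 2: grad_x = 2*2*2.5137 = 10.0548, grad_y = 2*8*2.2987 = 36.7795
  x_2 = 2.5137 - 0.1*10.0548 = 1.5082
  y_2 = 2.2987 - 0.1*36.7795 = -1.3792
Step 3: grad_x = 2*2*1.5082 = 6.0329, grad_y = 2*8*-1.3792 = -22.0677
  x_3 = 1.5082 - 0.1*6.0329 = 0.9049
  y_3 = -1.3792 - 0.1*-22.0677 = 0.8275
Step 4: grad_x = 2*2*0.9049 = 3.6197, grad_y = 2*8*0.8275 = 13.2406
  x_4 = 0.9049 - 0.1*3.6197 = 0.543
  y_4 = 0.8275 - 0.1*13.2406 = -0.4965
Step 5: grad_x = 2*2*0.543 = 2.1718, grad_y = 2*8*-0.4965 = -7.9444
  x_5 = 0.543 - 0.1*2.1718 = 0.3258
  y_5 = -0.4965 - 0.1*-7.9444 = 0.2979
f(0.3258, 0.2979) = 2*0.3258^2 + 8*0.2979^2 = 0.9223


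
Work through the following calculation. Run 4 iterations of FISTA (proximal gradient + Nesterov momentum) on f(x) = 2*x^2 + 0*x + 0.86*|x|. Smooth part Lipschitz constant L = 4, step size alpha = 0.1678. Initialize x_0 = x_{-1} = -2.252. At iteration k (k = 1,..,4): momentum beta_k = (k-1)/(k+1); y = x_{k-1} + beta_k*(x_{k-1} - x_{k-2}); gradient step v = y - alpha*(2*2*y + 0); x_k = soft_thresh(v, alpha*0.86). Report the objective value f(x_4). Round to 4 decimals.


FISTA on f(x) = 2*x^2 + 0*x + 0.86*|x|
L = 4, alpha = 0.1678
Iteration 1: beta = 0.0, y = -2.252 + 0.0*(-2.252 + 2.252) = -2.252
  grad(y) = -9.008, v = y - alpha*grad = -0.7405
  prox(v) = soft_thresh(-0.7405, 0.1443) = -0.5961
Iteration 2: beta = 0.3333, y = -0.5961 + 0.3333*(-0.5961 + 2.252) = -0.0442
  grad(y) = -0.1768, v = y - alpha*grad = -0.0145
  prox(v) = soft_thresh(-0.0145, 0.1443) = 0.0
Iteration 3: beta = 0.5, y = 0.0 + 0.5*(0.0 + 0.5961) = 0.2981
  grad(y) = 1.1923, v = y - alpha*grad = 0.098
  prox(v) = soft_thresh(0.098, 0.1443) = 0.0
Iteration 4: beta = 0.6, y = 0.0 + 0.6*(0.0 - 0.0) = 0.0
  grad(y) = 0.0, v = y - alpha*grad = 0.0
  prox(v) = soft_thresh(0.0, 0.1443) = 0.0
f(x_4) = 2*0.0^2 + 0*0.0 + 0.86*|0.0| = 0.0


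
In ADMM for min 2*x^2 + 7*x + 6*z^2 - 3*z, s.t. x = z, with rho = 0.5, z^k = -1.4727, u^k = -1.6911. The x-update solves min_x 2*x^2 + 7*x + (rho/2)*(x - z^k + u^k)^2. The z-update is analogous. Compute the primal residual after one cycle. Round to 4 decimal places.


ADMM iteration with rho = 0.5, z^k = -1.4727, u^k = -1.6911
Step 1: x-update.
Minimize 2*x^2 + 7*x + (0.5/2)*(x + 1.4727 - 1.6911)^2
FOC: (2*2 + 0.5)*x = -7 + 0.5*(-1.4727 + 1.6911)
x^{k+1} = -1.5313
Step 2: z-update.
Minimize 6*z^2 - 3*z + (0.5/2)*(-1.5313 - z - 1.6911)^2
FOC: (2*6 + 0.5)*z = 3 + 0.5*(-1.5313 - 1.6911)
z^{k+1} = 0.1111
Step 3: u-update.
u^{k+1} = -1.6911 - 1.5313 - 0.1111 = -3.3335
Step 4: Primal residual = |-1.5313 - 0.1111| = 1.6424


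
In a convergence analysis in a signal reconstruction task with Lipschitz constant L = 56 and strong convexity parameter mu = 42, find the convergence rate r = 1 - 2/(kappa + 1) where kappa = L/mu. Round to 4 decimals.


Step 1: Compute the condition number.
kappa = L/mu = 56/42 = 1.3333
Step 2: Compute the convergence rate.
r = 1 - 2/(kappa + 1) = 1 - 2*mu/(L + mu) = (L - mu)/(L + mu) = 14/98 = 0.1429


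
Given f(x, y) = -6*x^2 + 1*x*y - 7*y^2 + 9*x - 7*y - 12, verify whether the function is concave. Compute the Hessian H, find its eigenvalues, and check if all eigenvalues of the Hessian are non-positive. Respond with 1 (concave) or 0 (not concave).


The Hessian of f(x,y) = -6*x^2 + 1*x*y - 7*y^2 + 9*x - 7*y - 12 is:
H = [[-12, 1], [1, -14]]
Trace = -12 - 14 = -26
Determinant = -12*-14 - (1)^2 = 167
Discriminant = (-26)^2 - 4*167 = 8.0
Eigenvalues: lambda_1 = -14.4142, lambda_2 = -11.5858
The function is concave.

1


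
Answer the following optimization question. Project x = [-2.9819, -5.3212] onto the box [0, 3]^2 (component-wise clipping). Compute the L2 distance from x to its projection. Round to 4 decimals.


Project each component onto [0, 3].
clip(-2.9819) = 0.0, clip(-5.3212) = 0.0
Projection = [0.0, 0.0]
Squared diffs: [8.8917, 28.3152]
Distance = sqrt(37.2069) = 6.0997


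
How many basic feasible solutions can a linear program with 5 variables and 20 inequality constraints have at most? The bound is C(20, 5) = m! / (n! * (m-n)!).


Each vertex corresponds to some choice of n active constraints out of m, so the number of vertices is at most C(m, n) = m! / (n!(m-n)!).
m = 20, n = 5
Numerator: 20 * 19 * 18 * 17 * 16
Denominator: 5! = 120
C(20, 5) = 15504


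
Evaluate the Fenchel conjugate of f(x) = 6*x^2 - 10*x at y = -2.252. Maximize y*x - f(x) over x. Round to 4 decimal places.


f*(y) = sup_x {y*x - a*x^2 - b*x} = sup_x {(y-b)*x - a*x^2}
FOC: (y - b) - 2a*x = 0 => x* = (y - b)/(2a)
x* = (-2.252 + 10)/(2*6) = 0.6457
f*(-2.252) = (y-b)^2/(4a) = (-2.252 + 10)^2/(4*6)
= 60.0315/24 = 2.5013


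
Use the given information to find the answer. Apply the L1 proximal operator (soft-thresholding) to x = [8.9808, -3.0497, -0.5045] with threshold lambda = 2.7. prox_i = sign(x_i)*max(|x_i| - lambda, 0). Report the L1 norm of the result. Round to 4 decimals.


Soft-thresholding with lambda = 2.7:
prox(8.9808) = sign(8.9808)*max(|8.9808| - 2.7, 0) = 6.2808
prox(-3.0497) = sign(-3.0497)*max(|-3.0497| - 2.7, 0) = -0.3497
prox(-0.5045) = sign(-0.5045)*max(|-0.5045| - 2.7, 0) = 0.0
prox(x) = [6.2808, -0.3497, 0.0]
||prox(x)||_1 = 6.2808 + 0.3497 + 0.0 = 6.6305


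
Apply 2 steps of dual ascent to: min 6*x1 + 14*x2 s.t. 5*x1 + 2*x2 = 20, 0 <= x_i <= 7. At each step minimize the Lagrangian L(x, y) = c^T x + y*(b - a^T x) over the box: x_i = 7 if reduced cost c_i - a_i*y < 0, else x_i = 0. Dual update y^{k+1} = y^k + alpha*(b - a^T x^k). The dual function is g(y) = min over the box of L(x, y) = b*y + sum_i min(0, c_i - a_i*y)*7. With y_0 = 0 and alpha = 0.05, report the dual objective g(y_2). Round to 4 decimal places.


Dual ascent for LP: min 6*x1 + 14*x2, 5*x1 + 2*x2 = 20, 0 <= x_i <= 7
Step 1: y^k = 0.0, reduced costs: (6.0, 14.0)
  x^k = (0.0, 0.0), subgradient = b - a^T x = 20.0
  y^{k+1} = 0.0 + 0.05*20.0 = 1.0
Step 2: y^k = 1.0, reduced costs: (1.0, 12.0)
  x^k = (0.0, 0.0), subgradient = b - a^T x = 20.0
  y^{k+1} = 1.0 + 0.05*20.0 = 2.0
Dual objective at y_2 = 2.0: reduced costs (-4.0, 10.0), box minimizer x = (7.0, 0.0)
g(y_2) = b*y + (c1 - a1*y)*x1 + (c2 - a2*y)*x2 = 20*2.0 + (-4.0)*7.0 + 10.0*0.0 = 40.0 - 28.0 + 0.0 = 12.0


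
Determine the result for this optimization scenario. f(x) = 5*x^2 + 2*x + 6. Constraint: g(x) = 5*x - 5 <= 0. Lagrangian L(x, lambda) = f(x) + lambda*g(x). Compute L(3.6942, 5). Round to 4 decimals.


Step 1: Evaluate f(x).
f(3.6942) = 5*3.6942^2 + 2*3.6942 + 6 = 81.624
Step 2: Evaluate g(x).
g(3.6942) = 5*3.6942 - 5 = 13.471
Step 3: Compute Lagrangian.
L = 81.624 + 5*13.471 = 148.979


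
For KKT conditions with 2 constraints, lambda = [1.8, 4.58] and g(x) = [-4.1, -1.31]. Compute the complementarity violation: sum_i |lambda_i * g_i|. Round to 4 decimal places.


KKT complementary slackness check:
lambda_1 * g_1 = 1.8 * -4.1 = -7.38
lambda_2 * g_2 = 4.58 * -1.31 = -5.9998
Total violation = 7.38 + 5.9998 = 13.3798


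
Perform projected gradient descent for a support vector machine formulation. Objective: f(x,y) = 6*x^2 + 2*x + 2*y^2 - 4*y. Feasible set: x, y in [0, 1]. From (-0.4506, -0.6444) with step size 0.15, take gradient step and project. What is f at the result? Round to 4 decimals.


Step 1: Compute gradient at (-0.4506, -0.6444).
grad_x = 2*6*-0.4506 + 2 = -3.4072
grad_y = 2*2*-0.6444 - 4 = -6.5776
Step 2: Gradient step.
x_raw = -0.4506 - 0.15*-3.4072 = 0.0605
y_raw = -0.6444 - 0.15*-6.5776 = 0.3422
Step 3: Project onto [0, 1].
x_proj = clip(0.0605) = 0.0605
y_proj = clip(0.3422) = 0.3422
Step 4: Evaluate f.
f(0.0605, 0.3422) = -0.9918


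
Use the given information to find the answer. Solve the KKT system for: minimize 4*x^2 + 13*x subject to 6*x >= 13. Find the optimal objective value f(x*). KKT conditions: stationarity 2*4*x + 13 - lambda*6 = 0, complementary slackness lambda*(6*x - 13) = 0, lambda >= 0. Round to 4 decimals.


Step 1: Try lambda = 0 (constraint inactive).
x_unc = -13/(2*4) = -1.625
Check: 6*-1.625 = -9.75 < 13 -- violated!
Step 2: Constraint must be active: 6*x = 13
x* = 13/6 = 2.1667 (rounded; the exact value 13/6 is used below)
lambda = (2*4*(13/6) + 13)/6 = 5.0556
Step 3: Compute optimal value.
f(x*) = 4*(13/6)^2 + 13*(13/6) = 46.9444


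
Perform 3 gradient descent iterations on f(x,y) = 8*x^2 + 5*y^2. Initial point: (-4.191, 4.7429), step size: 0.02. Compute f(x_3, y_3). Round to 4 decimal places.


Gradient descent on f(x,y) = 8*x^2 + 5*y^2.
Starting point: (-4.191, 4.7429), alpha = 0.02
Step 1: grad_x = 2*8*-4.191 = -67.056, grad_y = 2*5*4.7429 = 47.429
  x_1 = -4.191 - 0.02*-67.056 = -2.8499
  y_1 = 4.7429 - 0.02*47.429 = 3.7943
Step 2: grad_x = 2*8*-2.8499 = -45.5981, grad_y = 2*5*3.7943 = 37.9432
  x_2 = -2.8499 - 0.02*-45.5981 = -1.9379
  y_2 = 3.7943 - 0.02*37.9432 = 3.0355
Step 3: grad_x = 2*8*-1.9379 = -31.0067, grad_y = 2*5*3.0355 = 30.3546
  x_3 = -1.9379 - 0.02*-31.0067 = -1.3178
  y_3 = 3.0355 - 0.02*30.3546 = 2.4284
f(-1.3178, 2.4284) = 8*(-1.3178)^2 + 5*2.4284^2 = 43.3772


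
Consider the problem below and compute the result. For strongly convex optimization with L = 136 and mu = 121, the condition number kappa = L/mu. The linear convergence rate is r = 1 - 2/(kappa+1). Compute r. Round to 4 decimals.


Step 1: Compute the condition number.
kappa = L/mu = 136/121 = 1.124
Step 2: Compute the convergence rate.
r = 1 - 2/(kappa + 1) = 1 - 2*mu/(L + mu) = (L - mu)/(L + mu) = 15/257 = 0.0584


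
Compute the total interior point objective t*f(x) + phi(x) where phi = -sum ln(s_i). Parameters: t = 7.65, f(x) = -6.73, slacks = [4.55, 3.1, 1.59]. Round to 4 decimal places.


Step 1: Compute log-barrier.
ln values: [1.5151, 1.1314, 0.4637]
phi = -(1.5151 + 1.1314 + 0.4637) = -3.1103
Step 2: Compute augmented objective.
t*f(x) = 7.65*-6.73 = -51.4845
Total = -51.4845 - 3.1103 = -54.5948


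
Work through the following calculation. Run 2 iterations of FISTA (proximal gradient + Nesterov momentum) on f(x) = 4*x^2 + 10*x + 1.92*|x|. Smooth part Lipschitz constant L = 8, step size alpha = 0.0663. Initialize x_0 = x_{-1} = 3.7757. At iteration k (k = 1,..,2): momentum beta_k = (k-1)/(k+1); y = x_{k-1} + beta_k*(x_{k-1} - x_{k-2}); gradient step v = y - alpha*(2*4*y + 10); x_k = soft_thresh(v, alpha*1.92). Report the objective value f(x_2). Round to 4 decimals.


FISTA on f(x) = 4*x^2 + 10*x + 1.92*|x|
L = 8, alpha = 0.0663
Iteration 1: beta = 0.0, y = 3.7757 + 0.0*(3.7757 - 3.7757) = 3.7757
  grad(y) = 40.2056, v = y - alpha*grad = 1.1101
  prox(v) = soft_thresh(1.1101, 0.1273) = 0.9828
Iteration 2: beta = 0.3333, y = 0.9828 + 0.3333*(0.9828 - 3.7757) = 0.0518
  grad(y) = 10.4144, v = y - alpha*grad = -0.6387
  prox(v) = soft_thresh(-0.6387, 0.1273) = -0.5114
f(x_2) = 4*(-0.5114)^2 + 10*(-0.5114) + 1.92*|-0.5114| = -3.0859


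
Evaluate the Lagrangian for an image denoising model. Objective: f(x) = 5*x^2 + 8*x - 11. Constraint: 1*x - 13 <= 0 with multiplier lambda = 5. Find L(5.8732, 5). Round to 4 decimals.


Step 1: Evaluate f(x).
f(5.8732) = 5*5.8732^2 + 8*5.8732 - 11 = 208.458
Step 2: Evaluate g(x).
g(5.8732) = 1*5.8732 - 13 = -7.1268
Step 3: Compute Lagrangian.
L = 208.458 + 5*-7.1268 = 172.824


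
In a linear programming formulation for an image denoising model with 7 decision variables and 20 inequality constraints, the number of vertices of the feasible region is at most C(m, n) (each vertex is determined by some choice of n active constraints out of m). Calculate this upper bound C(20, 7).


Each vertex corresponds to some choice of n active constraints out of m, so the number of vertices is at most C(m, n) = m! / (n!(m-n)!).
m = 20, n = 7
Numerator: 20 * 19 * 18 * 17 * 16 * 15 * 14
Denominator: 7! = 5040
C(20, 7) = 77520


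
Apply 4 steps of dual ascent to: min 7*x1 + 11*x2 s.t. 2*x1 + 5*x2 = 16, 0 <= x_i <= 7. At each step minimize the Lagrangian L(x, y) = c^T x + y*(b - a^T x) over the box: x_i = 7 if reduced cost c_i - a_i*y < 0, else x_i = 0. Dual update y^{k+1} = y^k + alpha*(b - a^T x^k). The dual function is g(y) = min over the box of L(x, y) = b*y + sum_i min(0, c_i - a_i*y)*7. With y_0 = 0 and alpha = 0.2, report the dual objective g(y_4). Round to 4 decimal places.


Dual ascent for LP: min 7*x1 + 11*x2, 2*x1 + 5*x2 = 16, 0 <= x_i <= 7
Step 1: y^k = 0.0, reduced costs: (7.0, 11.0)
  x^k = (0.0, 0.0), subgradient = b - a^T x = 16.0
  y^{k+1} = 0.0 + 0.2*16.0 = 3.2
Step 2: y^k = 3.2, reduced costs: (0.6, -5.0)
  x^k = (0.0, 7.0), subgradient = b - a^T x = -19.0
  y^{k+1} = 3.2 + 0.2*-19.0 = -0.6
Step 3: y^k = -0.6, reduced costs: (8.2, 14.0)
  x^k = (0.0, 0.0), subgradient = b - a^T x = 16.0
  y^{k+1} = -0.6 + 0.2*16.0 = 2.6
Step 4: y^k = 2.6, reduced costs: (1.8, -2.0)
  x^k = (0.0, 7.0), subgradient = b - a^T x = -19.0
  y^{k+1} = 2.6 + 0.2*-19.0 = -1.2
Dual objective at y_4 = -1.2: reduced costs (9.4, 17.0), box minimizer x = (0.0, 0.0)
g(y_4) = b*y + (c1 - a1*y)*x1 + (c2 - a2*y)*x2 = 16*(-1.2) + 9.4*0.0 + 17.0*0.0 = -19.2 + 0.0 + 0.0 = -19.2


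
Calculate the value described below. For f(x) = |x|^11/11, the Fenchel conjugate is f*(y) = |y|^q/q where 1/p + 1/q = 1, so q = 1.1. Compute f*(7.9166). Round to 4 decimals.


The conjugate exponent q satisfies 1/p + 1/q = 1.
p = 11, so q = 11/(11 - 1) = 1.1
|y|^q = 7.9166^1.1 = 9.7363
f*(7.9166) = 9.7363 / 1.1 = 8.8512


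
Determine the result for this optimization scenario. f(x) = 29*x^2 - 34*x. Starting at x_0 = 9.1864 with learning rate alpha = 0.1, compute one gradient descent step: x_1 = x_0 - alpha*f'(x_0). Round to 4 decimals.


We compute the gradient at x_0 and apply the update.
f'(x) = 58*x - 34
f'(9.1864) = 58*9.1864 - 34 = 498.8112
x_1 = 9.1864 - 0.1*498.8112 = -40.6947


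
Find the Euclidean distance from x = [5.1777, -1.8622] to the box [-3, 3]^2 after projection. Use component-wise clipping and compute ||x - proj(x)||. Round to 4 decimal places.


Project each component onto [-3, 3].
clip(5.1777) = 3.0, clip(-1.8622) = -1.8622
Projection = [3.0, -1.8622]
Squared diffs: [4.7424, 0.0]
Distance = sqrt(4.7424) = 2.1777


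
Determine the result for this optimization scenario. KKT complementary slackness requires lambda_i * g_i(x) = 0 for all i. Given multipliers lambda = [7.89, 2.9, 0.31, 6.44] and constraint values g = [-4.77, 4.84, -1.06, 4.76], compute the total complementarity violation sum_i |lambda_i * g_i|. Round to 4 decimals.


KKT complementary slackness check:
lambda_1 * g_1 = 7.89 * -4.77 = -37.6353
lambda_2 * g_2 = 2.9 * 4.84 = 14.036
lambda_3 * g_3 = 0.31 * -1.06 = -0.3286
lambda_4 * g_4 = 6.44 * 4.76 = 30.6544
Total violation = 37.6353 + 14.036 + 0.3286 + 30.6544 = 82.6543


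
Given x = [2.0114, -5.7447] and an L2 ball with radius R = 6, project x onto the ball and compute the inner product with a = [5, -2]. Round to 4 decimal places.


Step 1: Compute ||x|| (intermediates to 6 decimals).
||x|| = sqrt(2.0114^2 + (-5.7447)^2) = 6.08665
Step 2: Project.
Since ||x|| > R, scale = R/||x|| = 6/6.08665 = 0.985764, proj(x) = scale * x
proj(x) = [1.982766, -5.662918]
Step 3: Dot product.
a^T * proj(x) = 5*1.982766 - 2*(-5.662918) = 21.2397


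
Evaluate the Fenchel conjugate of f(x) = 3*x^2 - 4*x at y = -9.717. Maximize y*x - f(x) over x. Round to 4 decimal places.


f*(y) = sup_x {y*x - a*x^2 - b*x} = sup_x {(y-b)*x - a*x^2}
FOC: (y - b) - 2a*x = 0 => x* = (y - b)/(2a)
x* = (-9.717 + 4)/(2*3) = -0.9528
f*(-9.717) = (y-b)^2/(4a) = (-9.717 + 4)^2/(4*3)
= 32.6841/12 = 2.7237


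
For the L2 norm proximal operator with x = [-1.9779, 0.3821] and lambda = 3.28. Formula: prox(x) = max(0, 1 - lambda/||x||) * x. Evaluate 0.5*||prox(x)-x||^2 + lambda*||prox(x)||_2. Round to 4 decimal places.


Step 1: Compute ||x||.
||x|| = 2.0145
Step 2: Compute scaling factor.
scale = max(0, 1 - 3.28/2.0145) = 0.0
Step 3: prox(x) = [-0.0, 0.0]
||prox(x)|| = 0.0
Step 4: Proximal objective.
0.5*||prox-x||^2 = 2.029
lambda*||prox|| = 0.0
Total = 2.029


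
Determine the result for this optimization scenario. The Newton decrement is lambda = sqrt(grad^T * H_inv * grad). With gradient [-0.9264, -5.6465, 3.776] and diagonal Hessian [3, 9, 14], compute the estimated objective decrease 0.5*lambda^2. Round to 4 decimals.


Step 1: H is diagonal, so H^(-1) * g = [-0.3088, -0.6274, 0.2697].
Step 2: g^T H^(-1) g = sum_i g_i^2 / H_ii
  = (-0.9264)^2/3 + (-5.6465)^2/9 + (3.776)^2/14
  = 0.2861 + 3.5426 + 1.0184 = 4.8471
Step 3: Objective decrease = 0.5 * g^T H^(-1) g = 2.4235


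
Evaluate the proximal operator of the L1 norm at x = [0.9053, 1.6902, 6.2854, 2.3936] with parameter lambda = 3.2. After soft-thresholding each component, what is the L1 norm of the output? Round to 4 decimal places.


Soft-thresholding with lambda = 3.2:
prox(0.9053) = sign(0.9053)*max(|0.9053| - 3.2, 0) = 0.0
prox(1.6902) = sign(1.6902)*max(|1.6902| - 3.2, 0) = 0.0
prox(6.2854) = sign(6.2854)*max(|6.2854| - 3.2, 0) = 3.0854
prox(2.3936) = sign(2.3936)*max(|2.3936| - 3.2, 0) = 0.0
prox(x) = [0.0, 0.0, 3.0854, 0.0]
||prox(x)||_1 = 0.0 + 0.0 + 3.0854 + 0.0 = 3.0854


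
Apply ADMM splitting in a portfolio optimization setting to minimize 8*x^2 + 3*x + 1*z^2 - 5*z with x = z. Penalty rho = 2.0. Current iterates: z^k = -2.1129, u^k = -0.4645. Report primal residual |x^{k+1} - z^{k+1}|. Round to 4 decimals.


ADMM iteration with rho = 2.0, z^k = -2.1129, u^k = -0.4645
Step 1: x-update.
Minimize 8*x^2 + 3*x + (2.0/2)*(x + 2.1129 - 0.4645)^2
FOC: (2*8 + 2.0)*x = -3 + 2.0*(-2.1129 + 0.4645)
x^{k+1} = -0.3498
Step 2: z-update.
Minimize 1*z^2 - 5*z + (2.0/2)*(-0.3498 - z - 0.4645)^2
FOC: (2*1 + 2.0)*z = 5 + 2.0*(-0.3498 - 0.4645)
z^{k+1} = 0.8428
Step 3: u-update.
u^{k+1} = -0.4645 - 0.3498 - 0.8428 = -1.6572
Step 4: Primal residual = |-0.3498 - 0.8428| = 1.1927


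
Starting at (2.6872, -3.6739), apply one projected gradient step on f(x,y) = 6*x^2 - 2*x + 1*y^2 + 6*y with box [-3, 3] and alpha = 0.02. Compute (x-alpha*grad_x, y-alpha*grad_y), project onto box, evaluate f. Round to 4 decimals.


Step 1: Compute gradient at (2.6872, -3.6739).
grad_x = 2*6*2.6872 - 2 = 30.2464
grad_y = 2*1*-3.6739 + 6 = -1.3478
Step 2: Gradient step.
x_raw = 2.6872 - 0.02*30.2464 = 2.0823
y_raw = -3.6739 - 0.02*-1.3478 = -3.6469
Step 3: Project onto [-3, 3].
x_proj = clip(2.0823) = 2.0823
y_proj = clip(-3.6469) = -3.0
Step 4: Evaluate f.
f(2.0823, -3.0) = 12.8506


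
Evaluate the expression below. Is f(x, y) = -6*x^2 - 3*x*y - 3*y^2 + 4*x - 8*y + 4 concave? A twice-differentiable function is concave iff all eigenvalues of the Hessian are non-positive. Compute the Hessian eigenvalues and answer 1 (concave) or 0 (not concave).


The Hessian of f(x,y) = -6*x^2 - 3*x*y - 3*y^2 + 4*x - 8*y + 4 is:
H = [[-12, -3], [-3, -6]]
Trace = -12 - 6 = -18
Determinant = -12*-6 - (-3)^2 = 63
Discriminant = (-18)^2 - 4*63 = 72.0
Eigenvalues: lambda_1 = -13.2426, lambda_2 = -4.7574
The function is concave.

1


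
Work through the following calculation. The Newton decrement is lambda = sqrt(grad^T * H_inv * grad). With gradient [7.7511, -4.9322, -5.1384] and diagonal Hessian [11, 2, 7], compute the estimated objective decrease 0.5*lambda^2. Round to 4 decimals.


Step 1: H is diagonal, so H^(-1) * g = [0.7046, -2.4661, -0.7341].
Step 2: g^T H^(-1) g = sum_i g_i^2 / H_ii
  = (7.7511)^2/11 + (-4.9322)^2/2 + (-5.1384)^2/7
  = 5.4618 + 12.1633 + 3.7719 = 21.397
Step 3: Objective decrease = 0.5 * g^T H^(-1) g = 10.6985
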